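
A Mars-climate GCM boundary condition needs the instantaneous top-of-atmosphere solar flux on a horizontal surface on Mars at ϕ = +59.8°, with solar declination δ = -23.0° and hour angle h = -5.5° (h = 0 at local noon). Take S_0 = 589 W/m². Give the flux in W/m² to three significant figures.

72.6 W/m²

cos θ_z = sin ϕ sin δ + cos ϕ cos δ cos h = -0.337699 + 0.460901 = 0.123202.
Flux = S_0 · cos θ_z = 589 × 0.123202 = 72.57 W/m².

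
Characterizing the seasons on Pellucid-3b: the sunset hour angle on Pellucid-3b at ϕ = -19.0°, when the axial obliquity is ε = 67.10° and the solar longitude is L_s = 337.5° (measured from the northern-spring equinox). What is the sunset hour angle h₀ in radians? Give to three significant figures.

h₀ = 1.70 rad

Solar declination: sin δ = sin ε · sin L_s = sin 67.10° × sin 337.5° = -0.35252, so δ = -20.642°.
cos h₀ = −tan ϕ · tan δ = −tan(-19.0°) × tan(-20.642°) = -0.1297, so h₀ = 1.7009 rad = 97.45°.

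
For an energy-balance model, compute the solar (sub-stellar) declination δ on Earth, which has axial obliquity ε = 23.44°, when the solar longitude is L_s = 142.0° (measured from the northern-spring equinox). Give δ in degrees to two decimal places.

sin δ = sin ε · sin L_s = sin 23.44° × sin 142.0° = 0.244903.
δ = arcsin(0.244903) = +14.18°.

δ = +14.18°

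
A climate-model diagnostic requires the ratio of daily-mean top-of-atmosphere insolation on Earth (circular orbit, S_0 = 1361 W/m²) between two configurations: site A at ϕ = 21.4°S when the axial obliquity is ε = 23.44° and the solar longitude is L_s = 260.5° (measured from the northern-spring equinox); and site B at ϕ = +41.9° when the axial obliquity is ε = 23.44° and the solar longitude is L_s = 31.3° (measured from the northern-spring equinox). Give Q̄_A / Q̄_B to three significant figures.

Q̄_A / Q̄_B ≈ 1.14

— Configuration A (ϕ=-21.4°):
Solar declination: sin δ = sin ε · sin L_s = sin 23.44° × sin 260.5° = -0.39233, so δ = -23.100°.
cos h₀ = −tan(-21.4°) tan(-23.100°) = -0.1672, h₀ = 1.7387 rad.
Bracket: h₀ sin ϕ sin δ + cos ϕ cos δ sin h₀ = 1.7387×-0.36488×-0.39233 + 0.93106×0.91982×0.98593 = 0.248901 + 0.844358 = 1.093259.
Q̄ = (S_0/π) × [bracket] = (1361/π) × 1.093259 = 473.62 W/m².
— Configuration B (ϕ=+41.9°):
Solar declination: sin δ = sin ε · sin L_s = sin 23.44° × sin 31.3° = 0.20666, so δ = +11.927°.
cos h₀ = −tan(+41.9°) tan(+11.927°) = -0.1895, h₀ = 1.7615 rad.
Bracket: h₀ sin ϕ sin δ + cos ϕ cos δ sin h₀ = 1.7615×0.66783×0.20666 + 0.74431×0.97841×0.98188 = 0.243111 + 0.715045 = 0.958156.
Q̄ = (S_0/π) × [bracket] = (1361/π) × 0.958156 = 415.09 W/m².
Ratio Q̄_A / Q̄_B = 473.62 / 415.09 = 1.141.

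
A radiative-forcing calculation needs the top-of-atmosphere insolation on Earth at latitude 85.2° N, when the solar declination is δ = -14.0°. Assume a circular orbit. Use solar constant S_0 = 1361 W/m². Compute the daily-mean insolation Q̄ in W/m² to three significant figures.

Q̄ ≈ 0.00 W/m²

cos h₀ = −tan(+85.2°) tan(-14.000°) = 2.9692 ≥ 1 ⇒ polar night, h₀ = 0 and Q̄ = 0.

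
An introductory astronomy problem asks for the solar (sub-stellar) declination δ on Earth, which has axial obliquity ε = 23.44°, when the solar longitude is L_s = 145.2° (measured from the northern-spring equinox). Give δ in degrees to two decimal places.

sin δ = sin ε · sin L_s = sin 23.44° × sin 145.2° = 0.227023.
δ = arcsin(0.227023) = +13.12°.

δ = +13.12°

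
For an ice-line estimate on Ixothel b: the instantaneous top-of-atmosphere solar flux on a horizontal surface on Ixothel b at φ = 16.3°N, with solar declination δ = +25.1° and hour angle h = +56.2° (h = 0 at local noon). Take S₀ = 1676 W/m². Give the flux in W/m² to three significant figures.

cos θ_z = sin φ sin δ + cos φ cos δ cos h = 0.119059 + 0.483515 = 0.602574.
Flux = S₀ · cos θ_z = 1676 × 0.602574 = 1010 W/m².

1.01e+03 W/m²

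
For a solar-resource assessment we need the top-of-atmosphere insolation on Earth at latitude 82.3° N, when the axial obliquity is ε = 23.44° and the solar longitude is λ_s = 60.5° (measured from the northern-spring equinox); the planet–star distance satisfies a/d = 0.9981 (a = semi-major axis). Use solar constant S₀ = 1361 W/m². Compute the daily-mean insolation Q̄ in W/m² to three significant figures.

Q̄ ≈ 465 W/m²

Solar declination: sin δ = sin ε · sin λ_s = sin 23.44° × sin 60.5° = 0.34622, so δ = +20.256°.
cos H₀ = −tan(+82.3°) tan(+20.256°) = -2.7295 ≤ −1 ⇒ polar day, H₀ = π.
Bracket: H₀ sin φ sin δ + cos φ cos δ sin H₀ = 3.1416×0.99098×0.34622 + 0.13399×0.93815×0.00000 = 1.077874 + 0.000000 = 1.077874.
Inverse-square distance factor (a/d)² = 0.9981² = 0.996204.
Q̄ = (S₀/π) × 0.996204 × [bracket] = (1361/π) × 0.996204 × 1.077874 = 465.2 W/m².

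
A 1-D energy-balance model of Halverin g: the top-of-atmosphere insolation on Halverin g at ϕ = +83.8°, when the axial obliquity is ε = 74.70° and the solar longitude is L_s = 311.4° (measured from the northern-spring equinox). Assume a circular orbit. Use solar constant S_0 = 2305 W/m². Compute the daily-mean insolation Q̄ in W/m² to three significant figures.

Q̄ ≈ 0.00 W/m²

Solar declination: sin δ = sin ε · sin L_s = sin 74.70° × sin 311.4° = -0.72353, so δ = -46.346°.
cos h₀ = −tan(+83.8°) tan(-46.346°) = 9.6482 ≥ 1 ⇒ polar night, h₀ = 0 and Q̄ = 0.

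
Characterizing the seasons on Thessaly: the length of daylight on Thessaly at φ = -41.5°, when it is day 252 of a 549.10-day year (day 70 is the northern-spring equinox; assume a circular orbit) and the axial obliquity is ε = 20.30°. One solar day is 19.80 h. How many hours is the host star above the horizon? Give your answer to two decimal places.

Solar longitude: λ_s = 360° × (252 − 70)/549.10 = 119.323°.
sin δ = sin 20.30° × sin 119.323° = 0.30249, so δ = +17.607°.
cos H₀ = −tan φ · tan δ = −tan(-41.5°) × tan(+17.607°) = 0.2808, so H₀ = 1.2862 rad = 73.69°.
Daylight = 2H₀/(2π) × 19.80 h = (1.2862/π) × 19.80 = 8.11 h.

8.11 h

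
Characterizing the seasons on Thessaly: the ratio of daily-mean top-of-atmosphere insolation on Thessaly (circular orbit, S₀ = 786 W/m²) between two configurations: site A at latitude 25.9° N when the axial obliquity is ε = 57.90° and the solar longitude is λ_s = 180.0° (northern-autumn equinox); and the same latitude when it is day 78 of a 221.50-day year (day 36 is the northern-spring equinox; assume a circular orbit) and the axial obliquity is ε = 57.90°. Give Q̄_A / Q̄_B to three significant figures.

— Configuration A (φ=+25.9°):
Solar declination: sin δ = sin ε · sin λ_s = sin 57.90° × sin 180.0° = 0.00000, so δ = +0.000°.
cos H₀ = −tan(+25.9°) tan(+0.000°) = -0.0000, H₀ = 1.5708 rad.
Bracket: H₀ sin φ sin δ + cos φ cos δ sin H₀ = 1.5708×0.43680×0.00000 + 0.89956×1.00000×1.00000 = 0.000000 + 0.899560 = 0.899560.
Q̄ = (S₀/π) × [bracket] = (786/π) × 0.899560 = 225.06 W/m².
— Configuration B (φ=+25.9°):
Solar longitude: λ_s = 360° × (78 − 36)/221.50 = 68.262°.
sin δ = sin 57.90° × sin 68.262° = 0.78688, so δ = +51.895°.
cos H₀ = −tan(+25.9°) tan(+51.895°) = -0.6192, H₀ = 2.2385 rad.
Bracket: H₀ sin φ sin δ + cos φ cos δ sin H₀ = 2.2385×0.43680×0.78688 + 0.89956×0.61711×0.78526 = 0.769393 + 0.435919 = 1.205312.
Q̄ = (S₀/π) × [bracket] = (786/π) × 1.205312 = 301.56 W/m².
Ratio Q̄_A / Q̄_B = 225.06 / 301.56 = 0.7463.

Q̄_A / Q̄_B ≈ 0.746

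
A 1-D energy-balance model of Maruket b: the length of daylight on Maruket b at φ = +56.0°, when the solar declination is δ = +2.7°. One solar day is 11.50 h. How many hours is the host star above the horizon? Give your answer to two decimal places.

6.01 h

cos H₀ = −tan φ · tan δ = −tan(+56.0°) × tan(+2.700°) = -0.0699, so H₀ = 1.6408 rad = 94.01°.
Daylight = 2H₀/(2π) × 11.50 h = (1.6408/π) × 11.50 = 6.01 h.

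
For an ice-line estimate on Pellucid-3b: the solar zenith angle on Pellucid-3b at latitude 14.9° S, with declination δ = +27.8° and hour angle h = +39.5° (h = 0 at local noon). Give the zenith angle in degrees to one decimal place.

θ_z = 57.3°

cos θ_z = sin ϕ sin δ + cos ϕ cos δ cos h = -0.119923 + 0.659614 = 0.539691.
θ_z = arccos(0.539691) = 57.3°.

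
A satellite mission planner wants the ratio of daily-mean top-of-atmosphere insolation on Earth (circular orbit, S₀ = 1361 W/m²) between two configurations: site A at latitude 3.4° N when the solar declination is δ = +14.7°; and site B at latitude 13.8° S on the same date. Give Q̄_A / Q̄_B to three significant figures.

Q̄_A / Q̄_B ≈ 1.17

— Configuration A (φ=+3.4°):
cos H₀ = −tan(+3.4°) tan(+14.700°) = -0.0156, H₀ = 1.5864 rad.
Bracket: H₀ sin φ sin δ + cos φ cos δ sin H₀ = 1.5864×0.05931×0.25376 + 0.99824×0.96727×0.99988 = 0.023876 + 0.965452 = 0.989328.
Q̄ = (S₀/π) × [bracket] = (1361/π) × 0.989328 = 428.60 W/m².
— Configuration B (φ=-13.8°):
cos H₀ = −tan(-13.8°) tan(+14.700°) = 0.0644, H₀ = 1.5063 rad.
Bracket: H₀ sin φ sin δ + cos φ cos δ sin H₀ = 1.5063×-0.23853×0.25376 + 0.97113×0.96727×0.99792 = -0.091175 + 0.937391 = 0.846216.
Q̄ = (S₀/π) × [bracket] = (1361/π) × 0.846216 = 366.60 W/m².
Ratio Q̄_A / Q̄_B = 428.60 / 366.60 = 1.169.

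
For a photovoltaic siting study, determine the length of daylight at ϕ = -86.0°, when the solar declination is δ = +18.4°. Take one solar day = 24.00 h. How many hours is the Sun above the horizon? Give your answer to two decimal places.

cos h₀ = −tan ϕ · tan δ = 4.7572 ≥ 1, so the Sun never rises (polar night) and h₀ = 0.
Daylight = 2h₀/(2π) × 24.00 h = (0.0000/π) × 24.00 = 0.00 h.

0.00 h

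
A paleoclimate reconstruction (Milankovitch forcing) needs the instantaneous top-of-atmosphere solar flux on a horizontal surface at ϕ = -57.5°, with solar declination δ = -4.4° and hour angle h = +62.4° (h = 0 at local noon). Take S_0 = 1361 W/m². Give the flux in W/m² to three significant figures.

cos θ_z = sin ϕ sin δ + cos ϕ cos δ cos h = 0.064704 + 0.248195 = 0.312899.
Flux = S_0 · cos θ_z = 1361 × 0.312899 = 425.9 W/m².

426 W/m²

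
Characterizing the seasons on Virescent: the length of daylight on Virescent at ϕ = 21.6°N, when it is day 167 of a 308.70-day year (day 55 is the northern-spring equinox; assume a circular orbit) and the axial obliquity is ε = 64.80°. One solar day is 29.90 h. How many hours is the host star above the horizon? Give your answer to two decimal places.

Solar longitude: L_s = 360° × (167 − 55)/308.70 = 130.612°.
sin δ = sin 64.80° × sin 130.612° = 0.68688, so δ = +43.384°.
cos h₀ = −tan ϕ · tan δ = −tan(+21.6°) × tan(+43.384°) = -0.3742, so h₀ = 1.9543 rad = 111.97°.
Daylight = 2h₀/(2π) × 29.90 h = (1.9543/π) × 29.90 = 18.60 h.

18.60 h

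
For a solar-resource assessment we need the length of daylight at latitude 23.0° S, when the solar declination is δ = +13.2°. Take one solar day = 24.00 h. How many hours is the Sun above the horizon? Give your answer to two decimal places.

11.24 h

cos H₀ = −tan φ · tan δ = −tan(-23.0°) × tan(+13.200°) = 0.0996, so H₀ = 1.4711 rad = 84.29°.
Daylight = 2H₀/(2π) × 24.00 h = (1.4711/π) × 24.00 = 11.24 h.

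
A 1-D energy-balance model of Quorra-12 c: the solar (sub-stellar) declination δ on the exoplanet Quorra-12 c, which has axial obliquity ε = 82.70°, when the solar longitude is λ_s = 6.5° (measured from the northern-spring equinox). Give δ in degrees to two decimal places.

sin δ = sin ε · sin λ_s = sin 82.70° × sin 6.5° = 0.112286.
δ = arcsin(0.112286) = +6.45°.

δ = +6.45°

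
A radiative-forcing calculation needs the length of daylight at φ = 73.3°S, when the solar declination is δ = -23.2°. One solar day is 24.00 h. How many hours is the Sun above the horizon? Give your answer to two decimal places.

24.00 h

Sunrise equation: cos H₀ = −tan φ · tan δ = -1.4286 ≤ −1, so the Sun never sets (polar day) and H₀ = π.
Daylight = 2H₀/(2π) × 24.00 h = (3.1416/π) × 24.00 = 24.00 h.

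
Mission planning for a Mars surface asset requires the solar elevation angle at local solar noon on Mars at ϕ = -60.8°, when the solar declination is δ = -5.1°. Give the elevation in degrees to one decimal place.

At local noon the hour angle is zero, so the zenith angle equals |ϕ − δ| = |-60.8° − (-5.100°)| = 55.700°.
Elevation = 90° − 55.700° = 34.3°.

34.3°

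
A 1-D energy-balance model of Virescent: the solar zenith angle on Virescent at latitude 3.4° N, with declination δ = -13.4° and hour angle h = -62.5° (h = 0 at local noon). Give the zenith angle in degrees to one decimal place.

θ_z = 64.2°

cos θ_z = sin ϕ sin δ + cos ϕ cos δ cos h = -0.013744 + 0.448387 = 0.434643.
θ_z = arccos(0.434643) = 64.2°.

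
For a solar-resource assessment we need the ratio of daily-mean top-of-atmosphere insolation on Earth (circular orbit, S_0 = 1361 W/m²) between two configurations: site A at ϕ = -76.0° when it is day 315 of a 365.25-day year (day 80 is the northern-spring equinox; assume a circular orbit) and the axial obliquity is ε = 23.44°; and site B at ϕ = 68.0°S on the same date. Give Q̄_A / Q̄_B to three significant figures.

— Configuration A (ϕ=-76.0°):
Solar longitude: L_s = 360° × (315 − 80)/365.25 = 231.622°.
sin δ = sin 23.44° × sin 231.622° = -0.31184, so δ = -18.170°.
cos h₀ = −tan(-76.0°) tan(-18.170°) = -1.3164 ≤ −1 ⇒ polar day, h₀ = π.
Bracket: h₀ sin ϕ sin δ + cos ϕ cos δ sin h₀ = 3.1416×-0.97030×-0.31184 + 0.24192×0.95013×0.00000 = 0.950580 + 0.000000 = 0.950580.
Q̄ = (S_0/π) × [bracket] = (1361/π) × 0.950580 = 411.81 W/m².
— Configuration B (ϕ=-68.0°):
cos h₀ = −tan(-68.0°) tan(-18.170°) = -0.8123, h₀ = 2.5189 rad.
Bracket: h₀ sin ϕ sin δ + cos ϕ cos δ sin h₀ = 2.5189×-0.92718×-0.31184 + 0.37461×0.95013×0.58319 = 0.728294 + 0.207574 = 0.935868.
Q̄ = (S_0/π) × [bracket] = (1361/π) × 0.935868 = 405.44 W/m².
Ratio Q̄_A / Q̄_B = 411.81 / 405.44 = 1.016.

Q̄_A / Q̄_B ≈ 1.02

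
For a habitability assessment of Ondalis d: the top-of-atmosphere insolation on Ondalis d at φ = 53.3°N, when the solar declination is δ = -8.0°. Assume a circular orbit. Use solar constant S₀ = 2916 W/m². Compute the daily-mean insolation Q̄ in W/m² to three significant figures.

Q̄ ≈ 396 W/m²

cos H₀ = −tan(+53.3°) tan(-8.000°) = 0.1885, H₀ = 1.3811 rad.
Bracket: H₀ sin φ sin δ + cos φ cos δ sin H₀ = 1.3811×0.80178×-0.13917 + 0.59763×0.99027×0.98206 = -0.154108 + 0.581198 = 0.427090.
Q̄ = (S₀/π) × [bracket] = (2916/π) × 0.427090 = 396.4 W/m².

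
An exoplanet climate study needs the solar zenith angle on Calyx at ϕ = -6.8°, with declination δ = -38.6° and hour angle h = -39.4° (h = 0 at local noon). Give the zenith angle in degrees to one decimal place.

θ_z = 47.7°

cos θ_z = sin ϕ sin δ + cos ϕ cos δ cos h = 0.073870 + 0.599659 = 0.673529.
θ_z = arccos(0.673529) = 47.7°.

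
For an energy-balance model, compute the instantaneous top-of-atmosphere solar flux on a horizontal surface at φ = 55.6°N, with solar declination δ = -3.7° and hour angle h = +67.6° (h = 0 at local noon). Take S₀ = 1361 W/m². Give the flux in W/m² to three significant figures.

220 W/m²

cos θ_z = sin φ sin δ + cos φ cos δ cos h = -0.053246 + 0.214843 = 0.161597.
Flux = S₀ · cos θ_z = 1361 × 0.161597 = 219.9 W/m².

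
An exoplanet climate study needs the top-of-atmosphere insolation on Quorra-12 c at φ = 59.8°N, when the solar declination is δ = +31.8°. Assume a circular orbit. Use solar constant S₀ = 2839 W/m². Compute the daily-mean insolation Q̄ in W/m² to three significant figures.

cos H₀ = −tan(+59.8°) tan(+31.800°) = -1.0653 ≤ −1 ⇒ polar day, H₀ = π.
Bracket: H₀ sin φ sin δ + cos φ cos δ sin H₀ = 3.1416×0.86427×0.52696 + 0.50302×0.84989×0.00000 = 1.430797 + 0.000000 = 1.430797.
Q̄ = (S₀/π) × [bracket] = (2839/π) × 1.430797 = 1293 W/m².

Q̄ ≈ 1.29e+03 W/m²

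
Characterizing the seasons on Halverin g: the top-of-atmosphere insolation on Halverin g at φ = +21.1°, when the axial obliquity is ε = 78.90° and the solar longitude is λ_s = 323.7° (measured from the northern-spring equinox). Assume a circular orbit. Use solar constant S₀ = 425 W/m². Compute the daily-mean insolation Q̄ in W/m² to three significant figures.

Q̄ ≈ 62.2 W/m²

Solar declination: sin δ = sin ε · sin λ_s = sin 78.90° × sin 323.7° = -0.58094, so δ = -35.517°.
cos H₀ = −tan(+21.1°) tan(-35.517°) = 0.2754, H₀ = 1.2918 rad.
Bracket: H₀ sin φ sin δ + cos φ cos δ sin H₀ = 1.2918×0.36000×-0.58094 + 0.93295×0.81395×0.96133 = -0.270165 + 0.730010 = 0.459845.
Q̄ = (S₀/π) × [bracket] = (425/π) × 0.459845 = 62.21 W/m².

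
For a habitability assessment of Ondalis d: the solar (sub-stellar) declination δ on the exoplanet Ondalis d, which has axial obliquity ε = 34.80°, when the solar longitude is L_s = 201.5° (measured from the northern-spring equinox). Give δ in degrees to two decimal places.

δ = -12.07°

sin δ = sin ε · sin L_s = sin 34.80° × sin 201.5° = -0.209167.
δ = arcsin(-0.209167) = -12.07°.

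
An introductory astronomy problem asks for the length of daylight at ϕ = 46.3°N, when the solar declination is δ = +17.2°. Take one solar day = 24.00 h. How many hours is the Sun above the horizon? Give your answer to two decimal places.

14.52 h

cos h₀ = −tan ϕ · tan δ = −tan(+46.3°) × tan(+17.200°) = -0.3239, so h₀ = 1.9007 rad = 108.90°.
Daylight = 2h₀/(2π) × 24.00 h = (1.9007/π) × 24.00 = 14.52 h.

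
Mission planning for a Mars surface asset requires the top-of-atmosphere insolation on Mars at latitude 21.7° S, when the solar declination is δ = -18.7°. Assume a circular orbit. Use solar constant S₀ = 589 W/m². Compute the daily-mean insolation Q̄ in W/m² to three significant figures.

cos H₀ = −tan(-21.7°) tan(-18.700°) = -0.1347, H₀ = 1.7059 rad.
Bracket: H₀ sin φ sin δ + cos φ cos δ sin H₀ = 1.7059×-0.36975×-0.32061 + 0.92913×0.94721×0.99089 = 0.202227 + 0.872064 = 1.074291.
Q̄ = (S₀/π) × [bracket] = (589/π) × 1.074291 = 201.4 W/m².

Q̄ ≈ 201 W/m²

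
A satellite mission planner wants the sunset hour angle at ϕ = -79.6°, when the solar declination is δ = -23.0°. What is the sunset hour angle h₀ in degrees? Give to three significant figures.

h₀ = 180°

Sunrise equation: cos h₀ = −tan ϕ · tan δ = -2.3128 ≤ −1, so the Sun never sets (polar day) and h₀ = π.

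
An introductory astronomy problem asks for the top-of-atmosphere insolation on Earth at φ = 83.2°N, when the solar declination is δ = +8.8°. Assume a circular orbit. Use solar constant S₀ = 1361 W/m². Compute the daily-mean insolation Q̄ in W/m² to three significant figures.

cos H₀ = −tan(+83.2°) tan(+8.800°) = -1.2983 ≤ −1 ⇒ polar day, H₀ = π.
Bracket: H₀ sin φ sin δ + cos φ cos δ sin H₀ = 3.1416×0.99297×0.15299 + 0.11840×0.98823×0.00000 = 0.477255 + 0.000000 = 0.477255.
Q̄ = (S₀/π) × [bracket] = (1361/π) × 0.477255 = 206.8 W/m².

Q̄ ≈ 207 W/m²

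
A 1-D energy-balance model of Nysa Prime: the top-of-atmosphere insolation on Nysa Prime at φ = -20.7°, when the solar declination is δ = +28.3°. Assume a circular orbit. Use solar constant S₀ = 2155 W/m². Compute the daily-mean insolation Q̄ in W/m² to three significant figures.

cos H₀ = −tan(-20.7°) tan(+28.300°) = 0.2035, H₀ = 1.3659 rad.
Bracket: H₀ sin φ sin δ + cos φ cos δ sin H₀ = 1.3659×-0.35347×0.47409 + 0.93544×0.88048×0.97908 = -0.228893 + 0.806406 = 0.577513.
Q̄ = (S₀/π) × [bracket] = (2155/π) × 0.577513 = 396.1 W/m².

Q̄ ≈ 396 W/m²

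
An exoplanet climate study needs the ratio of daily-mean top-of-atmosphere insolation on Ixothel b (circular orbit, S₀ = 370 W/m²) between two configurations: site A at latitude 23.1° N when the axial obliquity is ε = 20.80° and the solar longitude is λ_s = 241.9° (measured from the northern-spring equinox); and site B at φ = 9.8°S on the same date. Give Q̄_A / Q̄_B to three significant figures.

Q̄_A / Q̄_B ≈ 0.675

— Configuration A (φ=+23.1°):
Solar declination: sin δ = sin ε · sin λ_s = sin 20.80° × sin 241.9° = -0.31325, so δ = -18.255°.
cos H₀ = −tan(+23.1°) tan(-18.255°) = 0.1407, H₀ = 1.4296 rad.
Bracket: H₀ sin φ sin δ + cos φ cos δ sin H₀ = 1.4296×0.39234×-0.31325 + 0.91982×0.94967×0.99005 = -0.175699 + 0.864834 = 0.689135.
Q̄ = (S₀/π) × [bracket] = (370/π) × 0.689135 = 81.163 W/m².
— Configuration B (φ=-9.8°):
cos H₀ = −tan(-9.8°) tan(-18.255°) = -0.0570, H₀ = 1.6278 rad.
Bracket: H₀ sin φ sin δ + cos φ cos δ sin H₀ = 1.6278×-0.17021×-0.31325 + 0.98541×0.94967×0.99838 = 0.086792 + 0.934298 = 1.021090.
Q̄ = (S₀/π) × [bracket] = (370/π) × 1.021090 = 120.26 W/m².
Ratio Q̄_A / Q̄_B = 81.163 / 120.26 = 0.6749.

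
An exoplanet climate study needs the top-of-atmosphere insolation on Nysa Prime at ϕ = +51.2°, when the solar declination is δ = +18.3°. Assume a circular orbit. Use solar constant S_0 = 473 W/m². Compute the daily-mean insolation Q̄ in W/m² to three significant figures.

cos h₀ = −tan(+51.2°) tan(+18.300°) = -0.4113, h₀ = 1.9947 rad.
Bracket: h₀ sin ϕ sin δ + cos ϕ cos δ sin h₀ = 1.9947×0.77934×0.31399 + 0.62660×0.94943×0.91149 = 0.488113 + 0.542257 = 1.030370.
Q̄ = (S_0/π) × [bracket] = (473/π) × 1.030370 = 155.1 W/m².

Q̄ ≈ 155 W/m²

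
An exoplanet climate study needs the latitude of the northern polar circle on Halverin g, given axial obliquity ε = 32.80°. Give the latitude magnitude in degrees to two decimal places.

The polar circle is the lowest latitude that experiences at least one full rotation of continuous daylight at the northern-summer solstice; it lies at |φ| = 90° − ε = 90° − 32.80° = 57.20°.

57.20°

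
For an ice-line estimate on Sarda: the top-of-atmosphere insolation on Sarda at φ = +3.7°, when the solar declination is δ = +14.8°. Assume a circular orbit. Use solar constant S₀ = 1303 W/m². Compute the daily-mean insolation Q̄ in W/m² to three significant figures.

Q̄ ≈ 411 W/m²

cos H₀ = −tan(+3.7°) tan(+14.800°) = -0.0171, H₀ = 1.5879 rad.
Bracket: H₀ sin φ sin δ + cos φ cos δ sin H₀ = 1.5879×0.06453×0.25545 + 0.99792×0.96682×0.99985 = 0.026175 + 0.964664 = 0.990839.
Q̄ = (S₀/π) × [bracket] = (1303/π) × 0.990839 = 411.0 W/m².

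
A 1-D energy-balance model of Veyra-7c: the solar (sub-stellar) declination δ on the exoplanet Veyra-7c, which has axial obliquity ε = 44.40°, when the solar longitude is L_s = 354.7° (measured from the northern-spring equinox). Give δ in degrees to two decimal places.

δ = -3.71°

sin δ = sin ε · sin L_s = sin 44.40° × sin 354.7° = -0.064628.
δ = arcsin(-0.064628) = -3.71°.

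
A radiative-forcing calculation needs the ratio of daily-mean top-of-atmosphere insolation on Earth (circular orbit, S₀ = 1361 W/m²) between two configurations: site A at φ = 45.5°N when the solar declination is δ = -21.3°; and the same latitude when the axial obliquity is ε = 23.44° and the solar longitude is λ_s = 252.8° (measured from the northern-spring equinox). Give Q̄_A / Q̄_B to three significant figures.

Q̄_A / Q̄_B ≈ 1.06

— Configuration A (φ=+45.5°):
cos H₀ = −tan(+45.5°) tan(-21.300°) = 0.3967, H₀ = 1.1628 rad.
Bracket: H₀ sin φ sin δ + cos φ cos δ sin H₀ = 1.1628×0.71325×-0.36325 + 0.70091×0.93169×0.91793 = -0.301268 + 0.599437 = 0.298169.
Q̄ = (S₀/π) × [bracket] = (1361/π) × 0.298169 = 129.17 W/m².
— Configuration B (φ=+45.5°):
Solar declination: sin δ = sin ε · sin λ_s = sin 23.44° × sin 252.8° = -0.38000, so δ = -22.334°.
cos H₀ = −tan(+45.5°) tan(-22.334°) = 0.4180, H₀ = 1.1395 rad.
Bracket: H₀ sin φ sin δ + cos φ cos δ sin H₀ = 1.1395×0.71325×-0.38000 + 0.70091×0.92499×0.90842 = -0.308844 + 0.588960 = 0.280116.
Q̄ = (S₀/π) × [bracket] = (1361/π) × 0.280116 = 121.35 W/m².
Ratio Q̄_A / Q̄_B = 129.17 / 121.35 = 1.064.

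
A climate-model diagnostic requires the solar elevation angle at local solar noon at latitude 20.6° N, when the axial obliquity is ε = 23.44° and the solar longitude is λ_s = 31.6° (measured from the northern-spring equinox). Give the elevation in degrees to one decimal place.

81.4°

Solar declination: sin δ = sin ε · sin λ_s = sin 23.44° × sin 31.6° = 0.20844, so δ = +12.031°.
At local noon the hour angle is zero, so the zenith angle equals |φ − δ| = |+20.6° − (+12.031°)| = 8.569°.
Elevation = 90° − 8.569° = 81.4°.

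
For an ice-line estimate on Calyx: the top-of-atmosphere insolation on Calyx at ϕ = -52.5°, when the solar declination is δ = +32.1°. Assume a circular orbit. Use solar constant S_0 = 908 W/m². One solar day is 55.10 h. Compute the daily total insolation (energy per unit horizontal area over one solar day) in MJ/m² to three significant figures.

cos h₀ = −tan(-52.5°) tan(+32.100°) = 0.8175, h₀ = 0.6137 rad.
Bracket: h₀ sin ϕ sin δ + cos ϕ cos δ sin h₀ = 0.6137×-0.79335×0.53140 + 0.60876×0.84712×0.57591 = -0.258727 + 0.296993 = 0.038266.
Q̄ = (S_0/π) × [bracket] = (908/π) × 0.038266 = 11.060 W/m².
Daily total = Q̄ × 55.10 h × 3600 s/h = 11.060 × 55.10 × 3600 / 10⁶ = 2.194 MJ/m².

2.19 MJ/m²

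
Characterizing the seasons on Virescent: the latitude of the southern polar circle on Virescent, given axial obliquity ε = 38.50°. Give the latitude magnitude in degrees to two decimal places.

51.50°

The polar circle is the lowest latitude that experiences at least one full rotation of continuous darkness at the northern-summer solstice; it lies at |φ| = 90° − ε = 90° − 38.50° = 51.50°.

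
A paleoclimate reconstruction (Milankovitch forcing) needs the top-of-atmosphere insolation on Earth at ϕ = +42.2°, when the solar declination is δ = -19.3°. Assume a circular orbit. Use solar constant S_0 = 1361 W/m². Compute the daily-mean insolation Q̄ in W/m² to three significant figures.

Q̄ ≈ 167 W/m²

cos h₀ = −tan(+42.2°) tan(-19.300°) = 0.3175, h₀ = 1.2477 rad.
Bracket: h₀ sin ϕ sin δ + cos ϕ cos δ sin h₀ = 1.2477×0.67172×-0.33051 + 0.74080×0.94380×0.94825 = -0.277002 + 0.662985 = 0.385983.
Q̄ = (S_0/π) × [bracket] = (1361/π) × 0.385983 = 167.2 W/m².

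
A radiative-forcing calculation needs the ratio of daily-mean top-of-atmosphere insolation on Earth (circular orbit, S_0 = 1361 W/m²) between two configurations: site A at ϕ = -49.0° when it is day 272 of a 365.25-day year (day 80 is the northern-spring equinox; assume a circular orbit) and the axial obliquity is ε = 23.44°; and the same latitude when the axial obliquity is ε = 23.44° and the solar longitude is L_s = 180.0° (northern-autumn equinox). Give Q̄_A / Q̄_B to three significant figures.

— Configuration A (ϕ=-49.0°):
Solar longitude: L_s = 360° × (272 − 80)/365.25 = 189.240°.
sin δ = sin 23.44° × sin 189.240° = -0.06387, so δ = -3.662°.
cos h₀ = −tan(-49.0°) tan(-3.662°) = -0.0736, h₀ = 1.6445 rad.
Bracket: h₀ sin ϕ sin δ + cos ϕ cos δ sin h₀ = 1.6445×-0.75471×-0.06387 + 0.65606×0.99796×0.99729 = 0.079270 + 0.652947 = 0.732217.
Q̄ = (S_0/π) × [bracket] = (1361/π) × 0.732217 = 317.21 W/m².
— Configuration B (ϕ=-49.0°):
Solar declination: sin δ = sin ε · sin L_s = sin 23.44° × sin 180.0° = 0.00000, so δ = +0.000°.
cos h₀ = −tan(-49.0°) tan(+0.000°) = 0.0000, h₀ = 1.5708 rad.
Bracket: h₀ sin ϕ sin δ + cos ϕ cos δ sin h₀ = 1.5708×-0.75471×0.00000 + 0.65606×1.00000×1.00000 = -0.000000 + 0.656060 = 0.656060.
Q̄ = (S_0/π) × [bracket] = (1361/π) × 0.656060 = 284.22 W/m².
Ratio Q̄_A / Q̄_B = 317.21 / 284.22 = 1.116.

Q̄_A / Q̄_B ≈ 1.12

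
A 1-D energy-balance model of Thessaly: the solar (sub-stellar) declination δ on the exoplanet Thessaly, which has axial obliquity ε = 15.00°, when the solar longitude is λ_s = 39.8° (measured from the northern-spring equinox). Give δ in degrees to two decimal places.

δ = +9.54°

sin δ = sin ε · sin λ_s = sin 15.00° × sin 39.8° = 0.165673.
δ = arcsin(0.165673) = +9.54°.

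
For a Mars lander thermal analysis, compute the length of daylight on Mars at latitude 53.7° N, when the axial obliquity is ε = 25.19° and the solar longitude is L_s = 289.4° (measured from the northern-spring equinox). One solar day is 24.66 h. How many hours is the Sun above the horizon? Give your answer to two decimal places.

Solar declination: sin δ = sin ε · sin L_s = sin 25.19° × sin 289.4° = -0.40146, so δ = -23.669°.
cos h₀ = −tan ϕ · tan δ = −tan(+53.7°) × tan(-23.669°) = 0.5967, so h₀ = 0.9314 rad = 53.37°.
Daylight = 2h₀/(2π) × 24.66 h = (0.9314/π) × 24.66 = 7.31 h.

7.31 h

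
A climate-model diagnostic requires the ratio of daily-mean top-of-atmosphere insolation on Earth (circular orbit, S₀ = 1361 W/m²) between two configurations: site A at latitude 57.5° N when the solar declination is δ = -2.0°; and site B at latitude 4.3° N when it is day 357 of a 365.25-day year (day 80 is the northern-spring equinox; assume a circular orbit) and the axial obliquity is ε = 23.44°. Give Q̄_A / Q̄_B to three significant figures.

Q̄_A / Q̄_B ≈ 0.566

— Configuration A (φ=+57.5°):
cos H₀ = −tan(+57.5°) tan(-2.000°) = 0.0548, H₀ = 1.5160 rad.
Bracket: H₀ sin φ sin δ + cos φ cos δ sin H₀ = 1.5160×0.84339×-0.03490 + 0.53730×0.99939×0.99850 = -0.044622 + 0.536167 = 0.491545.
Q̄ = (S₀/π) × [bracket] = (1361/π) × 0.491545 = 212.95 W/m².
— Configuration B (φ=+4.3°):
Solar longitude: λ_s = 360° × (357 − 80)/365.25 = 273.018°.
sin δ = sin 23.44° × sin 273.018° = -0.39724, so δ = -23.406°.
cos H₀ = −tan(+4.3°) tan(-23.406°) = 0.0325, H₀ = 1.5382 rad.
Bracket: H₀ sin φ sin δ + cos φ cos δ sin H₀ = 1.5382×0.07498×-0.39724 + 0.99719×0.91772×0.99947 = -0.045815 + 0.914656 = 0.868841.
Q̄ = (S₀/π) × [bracket] = (1361/π) × 0.868841 = 376.40 W/m².
Ratio Q̄_A / Q̄_B = 212.95 / 376.40 = 0.5658.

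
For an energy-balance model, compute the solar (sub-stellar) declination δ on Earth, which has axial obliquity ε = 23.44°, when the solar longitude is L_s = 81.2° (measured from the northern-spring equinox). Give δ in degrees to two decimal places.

δ = +23.15°

sin δ = sin ε · sin L_s = sin 23.44° × sin 81.2° = 0.393106.
δ = arcsin(0.393106) = +23.15°.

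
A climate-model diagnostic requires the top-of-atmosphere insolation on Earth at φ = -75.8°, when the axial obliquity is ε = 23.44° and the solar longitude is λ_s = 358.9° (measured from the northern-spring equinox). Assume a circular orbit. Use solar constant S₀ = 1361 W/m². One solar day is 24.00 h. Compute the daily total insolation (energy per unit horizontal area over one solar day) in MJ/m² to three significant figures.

Solar declination: sin δ = sin ε · sin λ_s = sin 23.44° × sin 358.9° = -0.00764, so δ = -0.438°.
cos H₀ = −tan(-75.8°) tan(-0.438°) = -0.0302, H₀ = 1.6010 rad.
Bracket: H₀ sin φ sin δ + cos φ cos δ sin H₀ = 1.6010×-0.96945×-0.00764 + 0.24531×0.99997×0.99954 = 0.011858 + 0.245190 = 0.257048.
Q̄ = (S₀/π) × [bracket] = (1361/π) × 0.257048 = 111.36 W/m².
Daily total = Q̄ × 24.00 h × 3600 s/h = 111.36 × 24.00 × 3600 / 10⁶ = 9.622 MJ/m².

9.62 MJ/m²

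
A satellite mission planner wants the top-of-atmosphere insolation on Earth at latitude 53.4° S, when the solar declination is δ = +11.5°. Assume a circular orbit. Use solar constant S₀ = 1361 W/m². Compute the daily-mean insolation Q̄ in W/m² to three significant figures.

Q̄ ≈ 154 W/m²

cos H₀ = −tan(-53.4°) tan(+11.500°) = 0.2739, H₀ = 1.2933 rad.
Bracket: H₀ sin φ sin δ + cos φ cos δ sin H₀ = 1.2933×-0.80282×0.19937 + 0.59622×0.97992×0.96174 = -0.207003 + 0.561895 = 0.354892.
Q̄ = (S₀/π) × [bracket] = (1361/π) × 0.354892 = 153.7 W/m².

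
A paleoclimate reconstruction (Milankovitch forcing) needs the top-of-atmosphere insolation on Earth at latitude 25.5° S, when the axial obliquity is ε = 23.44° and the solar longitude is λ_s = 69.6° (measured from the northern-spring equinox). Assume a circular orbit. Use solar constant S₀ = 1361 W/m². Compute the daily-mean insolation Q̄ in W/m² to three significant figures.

Q̄ ≈ 260 W/m²

Solar declination: sin δ = sin ε · sin λ_s = sin 23.44° × sin 69.6° = 0.37284, so δ = +21.891°.
cos H₀ = −tan(-25.5°) tan(+21.891°) = 0.1917, H₀ = 1.3779 rad.
Bracket: H₀ sin φ sin δ + cos φ cos δ sin H₀ = 1.3779×-0.43051×0.37284 + 0.90259×0.92790×0.98146 = -0.221169 + 0.821986 = 0.600817.
Q̄ = (S₀/π) × [bracket] = (1361/π) × 0.600817 = 260.3 W/m².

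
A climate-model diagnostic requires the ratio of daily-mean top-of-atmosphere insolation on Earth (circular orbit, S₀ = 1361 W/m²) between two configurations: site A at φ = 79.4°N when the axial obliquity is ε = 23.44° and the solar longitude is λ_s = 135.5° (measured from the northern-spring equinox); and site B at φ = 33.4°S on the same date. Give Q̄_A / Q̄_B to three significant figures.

Q̄_A / Q̄_B ≈ 1.50

— Configuration A (φ=+79.4°):
Solar declination: sin δ = sin ε · sin λ_s = sin 23.44° × sin 135.5° = 0.27881, so δ = +16.189°.
cos H₀ = −tan(+79.4°) tan(+16.189°) = -1.5513 ≤ −1 ⇒ polar day, H₀ = π.
Bracket: H₀ sin φ sin δ + cos φ cos δ sin H₀ = 3.1416×0.98294×0.27881 + 0.18395×0.96035×0.00000 = 0.860966 + 0.000000 = 0.860966.
Q̄ = (S₀/π) × [bracket] = (1361/π) × 0.860966 = 372.99 W/m².
— Configuration B (φ=-33.4°):
cos H₀ = −tan(-33.4°) tan(+16.189°) = 0.1914, H₀ = 1.3782 rad.
Bracket: H₀ sin φ sin δ + cos φ cos δ sin H₀ = 1.3782×-0.55048×0.27881 + 0.83485×0.96035×0.98151 = -0.211525 + 0.786924 = 0.575399.
Q̄ = (S₀/π) × [bracket] = (1361/π) × 0.575399 = 249.27 W/m².
Ratio Q̄_A / Q̄_B = 372.99 / 249.27 = 1.496.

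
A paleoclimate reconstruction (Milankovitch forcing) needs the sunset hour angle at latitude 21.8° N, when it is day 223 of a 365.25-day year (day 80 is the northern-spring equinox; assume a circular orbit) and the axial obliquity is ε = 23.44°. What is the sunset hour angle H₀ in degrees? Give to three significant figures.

Solar longitude: λ_s = 360° × (223 − 80)/365.25 = 140.945°.
sin δ = sin 23.44° × sin 140.945° = 0.25064, so δ = +14.515°.
cos H₀ = −tan φ · tan δ = −tan(+21.8°) × tan(+14.515°) = -0.1036, so H₀ = 1.6745 rad = 95.94°.

H₀ = 95.9°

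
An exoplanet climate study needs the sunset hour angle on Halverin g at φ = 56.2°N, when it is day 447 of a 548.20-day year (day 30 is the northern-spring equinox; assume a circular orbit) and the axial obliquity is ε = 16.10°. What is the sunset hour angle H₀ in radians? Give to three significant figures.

Solar longitude: λ_s = 360° × (447 − 30)/548.20 = 273.842°.
sin δ = sin 16.10° × sin 273.842° = -0.27669, so δ = -16.063°.
cos H₀ = −tan φ · tan δ = −tan(+56.2°) × tan(-16.063°) = 0.4301, so H₀ = 1.1262 rad = 64.53°.

H₀ = 1.13 rad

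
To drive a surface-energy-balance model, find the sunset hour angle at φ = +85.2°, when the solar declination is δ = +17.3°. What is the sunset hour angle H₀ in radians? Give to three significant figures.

Sunrise equation: cos H₀ = −tan φ · tan δ = -3.7091 ≤ −1, so the Sun never sets (polar day) and H₀ = π.

H₀ = 3.14 rad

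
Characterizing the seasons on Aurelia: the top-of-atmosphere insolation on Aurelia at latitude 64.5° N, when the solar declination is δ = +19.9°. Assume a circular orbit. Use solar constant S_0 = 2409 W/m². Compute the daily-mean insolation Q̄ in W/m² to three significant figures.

cos h₀ = −tan(+64.5°) tan(+19.900°) = -0.7589, h₀ = 2.4325 rad.
Bracket: h₀ sin ϕ sin δ + cos ϕ cos δ sin h₀ = 2.4325×0.90259×0.34038 + 0.43051×0.94029×0.65116 = 0.747321 + 0.263592 = 1.010913.
Q̄ = (S_0/π) × [bracket] = (2409/π) × 1.010913 = 775.2 W/m².

Q̄ ≈ 775 W/m²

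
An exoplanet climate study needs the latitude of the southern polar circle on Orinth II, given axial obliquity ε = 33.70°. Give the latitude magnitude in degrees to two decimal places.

56.30°

The polar circle is the lowest latitude that experiences at least one full rotation of continuous darkness at the northern-summer solstice; it lies at |φ| = 90° − ε = 90° − 33.70° = 56.30°.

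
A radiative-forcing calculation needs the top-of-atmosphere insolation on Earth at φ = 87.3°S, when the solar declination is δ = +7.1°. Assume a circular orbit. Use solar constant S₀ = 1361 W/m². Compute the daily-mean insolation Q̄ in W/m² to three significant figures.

Q̄ ≈ 0.00 W/m²

cos H₀ = −tan(-87.3°) tan(+7.100°) = 2.6412 ≥ 1 ⇒ polar night, H₀ = 0 and Q̄ = 0.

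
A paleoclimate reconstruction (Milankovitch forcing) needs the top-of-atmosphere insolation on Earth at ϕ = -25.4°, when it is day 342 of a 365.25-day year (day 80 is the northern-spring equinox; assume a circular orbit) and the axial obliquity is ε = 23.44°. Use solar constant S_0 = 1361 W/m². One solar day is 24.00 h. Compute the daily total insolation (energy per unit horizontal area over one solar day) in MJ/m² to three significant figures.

41.6 MJ/m²

Solar longitude: L_s = 360° × (342 − 80)/365.25 = 258.234°.
sin δ = sin 23.44° × sin 258.234° = -0.38943, so δ = -22.919°.
cos h₀ = −tan(-25.4°) tan(-22.919°) = -0.2008, h₀ = 1.7729 rad.
Bracket: h₀ sin ϕ sin δ + cos ϕ cos δ sin h₀ = 1.7729×-0.42894×-0.38943 + 0.90334×0.92106×0.97964 = 0.296149 + 0.815090 = 1.111239.
Q̄ = (S_0/π) × [bracket] = (1361/π) × 1.111239 = 481.41 W/m².
Daily total = Q̄ × 24.00 h × 3600 s/h = 481.41 × 24.00 × 3600 / 10⁶ = 41.59 MJ/m².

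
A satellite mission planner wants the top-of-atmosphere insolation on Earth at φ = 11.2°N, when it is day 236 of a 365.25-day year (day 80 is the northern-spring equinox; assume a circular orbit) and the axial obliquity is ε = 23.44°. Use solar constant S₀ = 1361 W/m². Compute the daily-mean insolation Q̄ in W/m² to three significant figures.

Solar longitude: λ_s = 360° × (236 − 80)/365.25 = 153.758°.
sin δ = sin 23.44° × sin 153.758° = 0.17589, so δ = +10.130°.
cos H₀ = −tan(+11.2°) tan(+10.130°) = -0.0354, H₀ = 1.6062 rad.
Bracket: H₀ sin φ sin δ + cos φ cos δ sin H₀ = 1.6062×0.19423×0.17589 + 0.98096×0.98441×0.99937 = 0.054873 + 0.965058 = 1.019931.
Q̄ = (S₀/π) × [bracket] = (1361/π) × 1.019931 = 441.9 W/m².

Q̄ ≈ 442 W/m²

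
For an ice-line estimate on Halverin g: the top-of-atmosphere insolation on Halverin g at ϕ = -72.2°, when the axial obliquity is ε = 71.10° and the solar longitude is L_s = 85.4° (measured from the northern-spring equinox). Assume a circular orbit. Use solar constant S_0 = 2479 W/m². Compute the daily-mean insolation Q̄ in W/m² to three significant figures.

Solar declination: sin δ = sin ε · sin L_s = sin 71.10° × sin 85.4° = 0.94304, so δ = +70.568°.
cos h₀ = −tan(-72.2°) tan(+70.568°) = 8.8288 ≥ 1 ⇒ polar night, h₀ = 0 and Q̄ = 0.

Q̄ ≈ 0.00 W/m²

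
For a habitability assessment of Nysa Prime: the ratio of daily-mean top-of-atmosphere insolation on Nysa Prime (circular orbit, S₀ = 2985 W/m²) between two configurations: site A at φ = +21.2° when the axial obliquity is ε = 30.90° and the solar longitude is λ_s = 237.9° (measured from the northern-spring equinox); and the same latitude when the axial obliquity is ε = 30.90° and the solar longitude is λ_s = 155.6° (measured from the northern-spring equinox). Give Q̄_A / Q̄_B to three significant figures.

Q̄_A / Q̄_B ≈ 0.587

— Configuration A (φ=+21.2°):
Solar declination: sin δ = sin ε · sin λ_s = sin 30.90° × sin 237.9° = -0.43503, so δ = -25.787°.
cos H₀ = −tan(+21.2°) tan(-25.787°) = 0.1874, H₀ = 1.3823 rad.
Bracket: H₀ sin φ sin δ + cos φ cos δ sin H₀ = 1.3823×0.36162×-0.43503 + 0.93232×0.90041×0.98228 = -0.217457 + 0.824595 = 0.607138.
Q̄ = (S₀/π) × [bracket] = (2985/π) × 0.607138 = 576.88 W/m².
— Configuration B (φ=+21.2°):
Solar declination: sin δ = sin ε · sin λ_s = sin 30.90° × sin 155.6° = 0.21215, so δ = +12.248°.
cos H₀ = −tan(+21.2°) tan(+12.248°) = -0.0842, H₀ = 1.6551 rad.
Bracket: H₀ sin φ sin δ + cos φ cos δ sin H₀ = 1.6551×0.36162×0.21215 + 0.93232×0.97724×0.99645 = 0.126975 + 0.907866 = 1.034841.
Q̄ = (S₀/π) × [bracket] = (2985/π) × 1.034841 = 983.26 W/m².
Ratio Q̄_A / Q̄_B = 576.88 / 983.26 = 0.5867.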